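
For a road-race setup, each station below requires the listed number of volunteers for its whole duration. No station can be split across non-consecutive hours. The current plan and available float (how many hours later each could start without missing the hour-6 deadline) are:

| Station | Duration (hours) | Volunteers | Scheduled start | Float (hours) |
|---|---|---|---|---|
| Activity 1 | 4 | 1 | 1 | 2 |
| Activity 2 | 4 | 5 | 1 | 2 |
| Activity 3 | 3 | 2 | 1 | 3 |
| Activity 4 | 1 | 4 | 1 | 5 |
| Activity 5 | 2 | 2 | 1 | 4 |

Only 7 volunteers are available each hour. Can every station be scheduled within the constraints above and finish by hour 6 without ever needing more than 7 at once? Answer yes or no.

The minimum achievable peak is 8; 7 < 8, so no feasible schedule stays within the cap.

no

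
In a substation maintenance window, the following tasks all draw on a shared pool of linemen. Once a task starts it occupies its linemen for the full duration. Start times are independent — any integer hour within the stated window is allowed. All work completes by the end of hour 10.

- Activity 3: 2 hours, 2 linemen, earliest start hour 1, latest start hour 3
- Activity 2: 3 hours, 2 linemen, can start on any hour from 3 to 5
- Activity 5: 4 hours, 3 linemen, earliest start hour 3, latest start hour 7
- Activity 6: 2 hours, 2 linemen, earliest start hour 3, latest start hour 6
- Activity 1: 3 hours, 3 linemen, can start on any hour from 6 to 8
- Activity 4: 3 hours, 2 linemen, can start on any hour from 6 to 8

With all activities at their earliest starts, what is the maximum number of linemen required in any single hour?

8

Early-start schedule: Activity 3@1, Activity 2@3, Activity 5@3, Activity 6@3, Activity 1@6, Activity 4@6.
Load per hour: hour 1: 2, hour 2: 2, hour 3: 7, hour 4: 7, hour 5: 5, hour 6: 8, hour 7: 5, hour 8: 5, hour 9: 0, hour 10: 0.
Peak is 8.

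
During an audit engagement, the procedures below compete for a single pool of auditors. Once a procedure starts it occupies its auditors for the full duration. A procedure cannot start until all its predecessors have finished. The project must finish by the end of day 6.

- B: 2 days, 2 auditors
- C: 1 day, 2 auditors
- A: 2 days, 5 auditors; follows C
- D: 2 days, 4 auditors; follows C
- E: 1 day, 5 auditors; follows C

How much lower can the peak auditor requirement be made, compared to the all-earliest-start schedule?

10

Early-start peak: d1:4  d2:16  d3:9  d4:0  d5:0  d6:0 ⇒ 16.
Leveled (B@1, C@1, A@4, D@2, E@6): d1:4  d2:6  d3:4  d4:5  d5:5  d6:5 ⇒ 6.
Reduction 16 − 6 = 10.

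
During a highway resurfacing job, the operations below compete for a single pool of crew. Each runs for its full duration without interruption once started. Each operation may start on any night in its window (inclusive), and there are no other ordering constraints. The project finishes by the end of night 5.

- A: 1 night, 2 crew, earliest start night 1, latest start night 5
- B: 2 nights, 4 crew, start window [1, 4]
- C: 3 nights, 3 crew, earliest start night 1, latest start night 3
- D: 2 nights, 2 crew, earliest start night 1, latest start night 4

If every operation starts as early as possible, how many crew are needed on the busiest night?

Early-start schedule: A@1, B@1, C@1, D@1.
Load per night: night 1: 11, night 2: 9, night 3: 3, night 4: 0, night 5: 0.
Peak is 11.

11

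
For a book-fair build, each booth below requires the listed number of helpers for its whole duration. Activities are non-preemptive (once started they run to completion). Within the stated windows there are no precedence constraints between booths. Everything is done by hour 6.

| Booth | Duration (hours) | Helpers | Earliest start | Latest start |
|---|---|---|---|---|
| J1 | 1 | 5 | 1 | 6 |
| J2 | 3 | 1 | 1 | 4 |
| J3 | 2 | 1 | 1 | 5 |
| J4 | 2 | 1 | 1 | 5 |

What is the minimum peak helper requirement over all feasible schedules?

5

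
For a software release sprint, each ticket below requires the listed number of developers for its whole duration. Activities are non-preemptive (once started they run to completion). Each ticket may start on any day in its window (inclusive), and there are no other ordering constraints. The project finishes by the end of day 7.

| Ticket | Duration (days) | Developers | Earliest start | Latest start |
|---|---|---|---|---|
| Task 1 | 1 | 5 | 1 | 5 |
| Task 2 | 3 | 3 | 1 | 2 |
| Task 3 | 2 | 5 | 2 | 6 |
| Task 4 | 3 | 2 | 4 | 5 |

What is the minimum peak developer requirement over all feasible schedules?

7

Early-start (Task 1@1, Task 2@1, Task 3@2, Task 4@4) gives peak 8: d1:8  d2:8  d3:8  d4:2  d5:2  d6:2  d7:0.
Shift Task 2→2, Task 3→5.
Schedule Task 1@1, Task 2@2, Task 3@5, Task 4@4: d1:5  d2:3  d3:3  d4:5  d5:7  d6:7  d7:0 — peak 7.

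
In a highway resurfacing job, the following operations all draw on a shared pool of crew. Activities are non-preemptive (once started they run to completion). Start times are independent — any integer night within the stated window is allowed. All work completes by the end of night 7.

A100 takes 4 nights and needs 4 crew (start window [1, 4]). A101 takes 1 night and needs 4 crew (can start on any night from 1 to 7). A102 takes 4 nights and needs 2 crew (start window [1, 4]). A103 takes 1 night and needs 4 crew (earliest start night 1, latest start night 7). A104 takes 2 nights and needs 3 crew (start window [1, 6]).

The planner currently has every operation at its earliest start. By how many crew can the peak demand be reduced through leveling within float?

10

Early-start peak: n1:17  n2:9  n3:6  n4:6  n5:0  n6:0  n7:0 ⇒ 17.
Leveled (A100@1, A101@5, A102@1, A103@6, A104@5): n1:6  n2:6  n3:6  n4:6  n5:7  n6:7  n7:0 ⇒ 7.
Reduction 17 − 7 = 10.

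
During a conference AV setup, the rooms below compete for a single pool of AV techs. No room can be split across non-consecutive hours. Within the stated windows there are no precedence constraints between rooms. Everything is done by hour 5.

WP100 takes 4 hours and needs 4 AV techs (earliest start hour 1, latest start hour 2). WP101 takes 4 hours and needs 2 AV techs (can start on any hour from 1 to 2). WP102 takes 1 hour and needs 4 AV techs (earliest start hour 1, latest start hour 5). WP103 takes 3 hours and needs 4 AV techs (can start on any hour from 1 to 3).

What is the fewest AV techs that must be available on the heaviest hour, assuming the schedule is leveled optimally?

Early-start (WP100@1, WP101@1, WP102@1, WP103@1) gives peak 14: h1:14  h2:10  h3:10  h4:6  h5:0.
Shift WP103→2.
Schedule WP100@1, WP101@1, WP102@1, WP103@2: h1:10  h2:10  h3:10  h4:10  h5:0 — peak 10.

10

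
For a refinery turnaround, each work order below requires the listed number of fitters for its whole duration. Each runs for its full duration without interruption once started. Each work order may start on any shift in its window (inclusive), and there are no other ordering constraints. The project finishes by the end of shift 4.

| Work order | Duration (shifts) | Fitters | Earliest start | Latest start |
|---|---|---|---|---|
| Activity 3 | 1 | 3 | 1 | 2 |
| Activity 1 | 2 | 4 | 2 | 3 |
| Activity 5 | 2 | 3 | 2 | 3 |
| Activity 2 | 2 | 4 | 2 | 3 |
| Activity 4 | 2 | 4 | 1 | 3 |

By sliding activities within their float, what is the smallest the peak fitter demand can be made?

11

Early-start (Activity 3@1, Activity 1@2, Activity 5@2, Activity 2@2, Activity 4@1) gives peak 15: s1:7  s2:15  s3:11  s4:0.
Shift Activity 2→3.
Schedule Activity 3@1, Activity 1@2, Activity 5@2, Activity 2@3, Activity 4@1: s1:7  s2:11  s3:11  s4:4 — peak 11.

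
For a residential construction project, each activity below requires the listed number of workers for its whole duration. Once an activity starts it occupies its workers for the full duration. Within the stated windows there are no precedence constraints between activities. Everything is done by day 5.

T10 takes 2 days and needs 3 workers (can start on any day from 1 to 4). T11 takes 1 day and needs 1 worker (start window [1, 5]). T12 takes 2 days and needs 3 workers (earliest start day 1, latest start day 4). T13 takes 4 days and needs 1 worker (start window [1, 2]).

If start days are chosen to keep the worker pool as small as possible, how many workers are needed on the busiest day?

4

Early-start (T10@1, T11@1, T12@1, T13@1) gives peak 8: d1:8  d2:7  d3:1  d4:1  d5:0.
Shift T12→3, T13→2.
Schedule T10@1, T11@1, T12@3, T13@2: d1:4  d2:4  d3:4  d4:4  d5:1 — peak 4.
Total worker-days = 17 over 5 days ⇒ peak ≥ ⌈17/5⌉ = 4, so 4 is optimal.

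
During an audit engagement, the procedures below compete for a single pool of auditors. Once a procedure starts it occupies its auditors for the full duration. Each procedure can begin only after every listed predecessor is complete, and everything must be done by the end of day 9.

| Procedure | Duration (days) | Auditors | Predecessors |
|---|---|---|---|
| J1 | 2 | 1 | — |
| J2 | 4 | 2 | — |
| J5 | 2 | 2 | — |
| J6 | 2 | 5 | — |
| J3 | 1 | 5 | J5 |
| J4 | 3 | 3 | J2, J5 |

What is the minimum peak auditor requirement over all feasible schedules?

Early-start (J1@1, J2@1, J5@1, J6@1, J3@3, J4@5) gives peak 10: d1:10  d2:10  d3:7  d4:2  d5:3  d6:3  d7:3  d8:0  d9:0.
Shift J6→3, J3→5, J4→6.
Schedule J1@1, J2@1, J5@1, J6@3, J3@5, J4@6: d1:5  d2:5  d3:7  d4:7  d5:5  d6:3  d7:3  d8:3  d9:0 — peak 7.

7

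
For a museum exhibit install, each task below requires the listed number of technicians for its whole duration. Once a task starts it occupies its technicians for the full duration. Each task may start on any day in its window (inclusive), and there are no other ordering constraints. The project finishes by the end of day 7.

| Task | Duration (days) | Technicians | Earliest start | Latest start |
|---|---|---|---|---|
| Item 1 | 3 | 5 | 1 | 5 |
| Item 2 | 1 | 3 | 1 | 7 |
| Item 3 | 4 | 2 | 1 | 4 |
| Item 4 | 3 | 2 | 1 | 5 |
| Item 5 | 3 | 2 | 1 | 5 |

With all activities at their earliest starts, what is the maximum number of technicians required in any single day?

Early-start schedule: Item 1@1, Item 2@1, Item 3@1, Item 4@1, Item 5@1.
Load per day: day 1: 14, day 2: 11, day 3: 11, day 4: 2, day 5: 0, day 6: 0, day 7: 0.
Peak is 14.

14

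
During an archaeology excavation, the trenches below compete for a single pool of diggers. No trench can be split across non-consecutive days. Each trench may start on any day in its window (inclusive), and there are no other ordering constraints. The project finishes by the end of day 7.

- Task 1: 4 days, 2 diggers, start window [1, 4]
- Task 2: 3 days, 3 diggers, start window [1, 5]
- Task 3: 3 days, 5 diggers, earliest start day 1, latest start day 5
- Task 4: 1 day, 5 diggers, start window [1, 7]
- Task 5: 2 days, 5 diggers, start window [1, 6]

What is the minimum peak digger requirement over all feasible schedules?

Early-start (Task 1@1, Task 2@1, Task 3@1, Task 4@1, Task 5@1) gives peak 20: d1:20  d2:15  d3:10  d4:2  d5:0  d6:0  d7:0.
Shift Task 2→4, Task 4→5, Task 5→6.
Schedule Task 1@1, Task 2@4, Task 3@1, Task 4@5, Task 5@6: d1:7  d2:7  d3:7  d4:5  d5:8  d6:8  d7:5 — peak 8.

8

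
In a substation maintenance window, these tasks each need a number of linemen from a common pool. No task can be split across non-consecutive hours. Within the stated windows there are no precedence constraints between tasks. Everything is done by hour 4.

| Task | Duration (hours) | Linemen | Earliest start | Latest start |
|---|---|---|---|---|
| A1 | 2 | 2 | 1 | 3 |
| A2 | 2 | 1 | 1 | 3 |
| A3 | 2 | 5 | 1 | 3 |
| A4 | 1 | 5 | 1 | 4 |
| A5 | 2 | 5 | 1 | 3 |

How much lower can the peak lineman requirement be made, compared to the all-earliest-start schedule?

8

Early-start peak: h1:18  h2:13  h3:0  h4:0 ⇒ 18.
Leveled (A1@1, A2@1, A3@1, A4@3, A5@3): h1:8  h2:8  h3:10  h4:5 ⇒ 10.
Reduction 18 − 10 = 8.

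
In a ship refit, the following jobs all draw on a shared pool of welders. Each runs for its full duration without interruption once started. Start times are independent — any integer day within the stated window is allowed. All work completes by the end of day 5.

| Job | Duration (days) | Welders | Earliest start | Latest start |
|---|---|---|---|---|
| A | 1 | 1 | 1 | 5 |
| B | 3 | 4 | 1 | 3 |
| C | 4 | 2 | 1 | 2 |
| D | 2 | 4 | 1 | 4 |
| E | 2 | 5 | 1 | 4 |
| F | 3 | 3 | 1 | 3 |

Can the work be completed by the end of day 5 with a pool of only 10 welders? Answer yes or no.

yes

Schedule A@1, B@1, C@2, D@1, E@4, F@3: d1:9  d2:10  d3:9  d4:10  d5:10 — peak 10 ≤ 10.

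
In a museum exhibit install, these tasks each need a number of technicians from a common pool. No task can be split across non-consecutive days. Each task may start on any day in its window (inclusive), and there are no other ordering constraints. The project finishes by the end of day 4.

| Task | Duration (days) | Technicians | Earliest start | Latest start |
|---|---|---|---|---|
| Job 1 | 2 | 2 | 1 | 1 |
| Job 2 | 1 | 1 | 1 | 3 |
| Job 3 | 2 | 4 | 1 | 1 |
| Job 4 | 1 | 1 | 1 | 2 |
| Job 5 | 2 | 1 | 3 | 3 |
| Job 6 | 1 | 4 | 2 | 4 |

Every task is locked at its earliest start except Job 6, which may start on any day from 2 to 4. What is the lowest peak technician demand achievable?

8

Job 6@2: d1:8  d2:10  d3:1  d4:1 → peak 10
Job 6@3: d1:8  d2:6  d3:5  d4:1 → peak 8
Job 6@4: d1:8  d2:6  d3:1  d4:5 → peak 8
Best is Job 6@3, peak 8.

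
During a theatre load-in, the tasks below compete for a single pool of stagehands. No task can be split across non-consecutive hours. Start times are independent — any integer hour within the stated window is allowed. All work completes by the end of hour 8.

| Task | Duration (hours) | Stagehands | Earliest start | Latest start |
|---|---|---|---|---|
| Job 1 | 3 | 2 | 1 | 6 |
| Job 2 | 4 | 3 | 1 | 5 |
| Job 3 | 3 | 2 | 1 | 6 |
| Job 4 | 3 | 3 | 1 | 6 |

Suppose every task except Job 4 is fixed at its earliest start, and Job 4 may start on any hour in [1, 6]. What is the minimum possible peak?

Job 4@1: h1:10  h2:10  h3:10  h4:3  h5:0  h6:0  h7:0  h8:0 → peak 10
Job 4@2: h1:7  h2:10  h3:10  h4:6  h5:0  h6:0  h7:0  h8:0 → peak 10
Job 4@3: h1:7  h2:7  h3:10  h4:6  h5:3  h6:0  h7:0  h8:0 → peak 10
Job 4@4: h1:7  h2:7  h3:7  h4:6  h5:3  h6:3  h7:0  h8:0 → peak 7
Job 4@5: h1:7  h2:7  h3:7  h4:3  h5:3  h6:3  h7:3  h8:0 → peak 7
Job 4@6: h1:7  h2:7  h3:7  h4:3  h5:0  h6:3  h7:3  h8:3 → peak 7
Best is Job 4@4, peak 7.

7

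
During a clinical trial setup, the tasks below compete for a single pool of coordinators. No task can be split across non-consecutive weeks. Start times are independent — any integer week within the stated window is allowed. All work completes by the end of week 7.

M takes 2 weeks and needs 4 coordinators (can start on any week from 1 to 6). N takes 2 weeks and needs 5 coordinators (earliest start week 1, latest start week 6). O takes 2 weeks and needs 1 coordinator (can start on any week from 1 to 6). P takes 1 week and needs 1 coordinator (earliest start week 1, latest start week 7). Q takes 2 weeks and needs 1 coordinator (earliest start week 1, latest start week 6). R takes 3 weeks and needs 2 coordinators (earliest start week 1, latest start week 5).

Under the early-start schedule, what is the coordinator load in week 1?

14

At early start, week 1 has: M, N, O, P, Q, R.
Demand: 4 + 5 + 1 + 1 + 1 + 2 = 14.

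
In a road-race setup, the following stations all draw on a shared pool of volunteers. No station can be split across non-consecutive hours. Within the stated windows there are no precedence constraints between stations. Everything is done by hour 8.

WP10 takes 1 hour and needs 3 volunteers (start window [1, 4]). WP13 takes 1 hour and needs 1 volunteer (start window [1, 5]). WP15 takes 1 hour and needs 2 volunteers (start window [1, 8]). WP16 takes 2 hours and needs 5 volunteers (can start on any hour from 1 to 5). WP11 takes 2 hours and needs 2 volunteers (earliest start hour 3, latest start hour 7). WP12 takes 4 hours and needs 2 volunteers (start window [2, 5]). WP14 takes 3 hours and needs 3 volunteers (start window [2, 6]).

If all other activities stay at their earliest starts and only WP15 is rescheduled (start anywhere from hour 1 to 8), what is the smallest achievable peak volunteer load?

10

WP15@1: h1:11  h2:10  h3:7  h4:7  h5:2  h6:0  h7:0  h8:0 → peak 11
WP15@2: h1:9  h2:12  h3:7  h4:7  h5:2  h6:0  h7:0  h8:0 → peak 12
WP15@3: h1:9  h2:10  h3:9  h4:7  h5:2  h6:0  h7:0  h8:0 → peak 10
WP15@4: h1:9  h2:10  h3:7  h4:9  h5:2  h6:0  h7:0  h8:0 → peak 10
WP15@5: h1:9  h2:10  h3:7  h4:7  h5:4  h6:0  h7:0  h8:0 → peak 10
WP15@6: h1:9  h2:10  h3:7  h4:7  h5:2  h6:2  h7:0  h8:0 → peak 10
WP15@7: h1:9  h2:10  h3:7  h4:7  h5:2  h6:0  h7:2  h8:0 → peak 10
WP15@8: h1:9  h2:10  h3:7  h4:7  h5:2  h6:0  h7:0  h8:2 → peak 10
Best is WP15@3, peak 10.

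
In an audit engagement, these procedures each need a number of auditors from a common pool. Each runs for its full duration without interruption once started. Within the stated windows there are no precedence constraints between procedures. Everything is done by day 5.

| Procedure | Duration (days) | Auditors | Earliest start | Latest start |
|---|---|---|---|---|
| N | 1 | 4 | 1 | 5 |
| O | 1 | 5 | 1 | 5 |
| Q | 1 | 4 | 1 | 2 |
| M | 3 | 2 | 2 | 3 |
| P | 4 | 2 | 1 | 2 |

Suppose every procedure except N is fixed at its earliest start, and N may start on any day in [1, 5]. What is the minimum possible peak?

11

N@1: d1:15  d2:4  d3:4  d4:4  d5:0 → peak 15
N@2: d1:11  d2:8  d3:4  d4:4  d5:0 → peak 11
N@3: d1:11  d2:4  d3:8  d4:4  d5:0 → peak 11
N@4: d1:11  d2:4  d3:4  d4:8  d5:0 → peak 11
N@5: d1:11  d2:4  d3:4  d4:4  d5:4 → peak 11
Best is N@2, peak 11.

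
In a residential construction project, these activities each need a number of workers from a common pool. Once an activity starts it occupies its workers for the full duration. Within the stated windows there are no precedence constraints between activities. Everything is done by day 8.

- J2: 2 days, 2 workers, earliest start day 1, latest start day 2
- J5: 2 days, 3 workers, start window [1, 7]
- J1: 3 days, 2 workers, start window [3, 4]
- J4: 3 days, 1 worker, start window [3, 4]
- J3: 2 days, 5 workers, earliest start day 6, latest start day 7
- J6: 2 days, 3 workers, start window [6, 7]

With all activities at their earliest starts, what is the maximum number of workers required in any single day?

Early-start schedule: J2@1, J5@1, J1@3, J4@3, J3@6, J6@6.
Load per day: day 1: 5, day 2: 5, day 3: 3, day 4: 3, day 5: 3, day 6: 8, day 7: 8, day 8: 0.
Peak is 8.

8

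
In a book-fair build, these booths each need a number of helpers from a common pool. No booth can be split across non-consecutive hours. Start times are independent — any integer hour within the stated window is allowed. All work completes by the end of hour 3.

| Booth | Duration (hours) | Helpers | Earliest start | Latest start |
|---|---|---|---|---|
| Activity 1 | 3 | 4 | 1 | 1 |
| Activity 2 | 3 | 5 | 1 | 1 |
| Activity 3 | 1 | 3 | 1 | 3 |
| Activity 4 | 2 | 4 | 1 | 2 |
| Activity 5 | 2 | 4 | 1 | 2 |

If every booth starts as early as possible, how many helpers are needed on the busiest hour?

20

Early-start schedule: Activity 1@1, Activity 2@1, Activity 3@1, Activity 4@1, Activity 5@1.
Load per hour: hour 1: 20, hour 2: 17, hour 3: 9.
Peak is 20.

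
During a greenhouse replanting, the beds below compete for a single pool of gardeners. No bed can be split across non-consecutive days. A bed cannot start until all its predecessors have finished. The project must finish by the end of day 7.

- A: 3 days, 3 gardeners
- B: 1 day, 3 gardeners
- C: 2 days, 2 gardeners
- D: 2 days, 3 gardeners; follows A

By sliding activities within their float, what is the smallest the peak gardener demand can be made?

Early-start (A@1, B@1, C@1, D@4) gives peak 8: d1:8  d2:5  d3:3  d4:3  d5:3  d6:0  d7:0.
Shift B→4, D→5.
Schedule A@1, B@4, C@1, D@5: d1:5  d2:5  d3:3  d4:3  d5:3  d6:3  d7:0 — peak 5.

5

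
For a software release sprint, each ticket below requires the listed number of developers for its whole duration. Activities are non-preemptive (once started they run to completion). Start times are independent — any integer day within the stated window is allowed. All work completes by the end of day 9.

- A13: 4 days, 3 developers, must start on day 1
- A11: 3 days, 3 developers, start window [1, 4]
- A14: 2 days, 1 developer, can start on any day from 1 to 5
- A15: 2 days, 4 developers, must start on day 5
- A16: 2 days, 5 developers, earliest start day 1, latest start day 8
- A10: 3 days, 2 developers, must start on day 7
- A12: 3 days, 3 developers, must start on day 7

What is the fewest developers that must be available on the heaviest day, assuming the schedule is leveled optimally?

8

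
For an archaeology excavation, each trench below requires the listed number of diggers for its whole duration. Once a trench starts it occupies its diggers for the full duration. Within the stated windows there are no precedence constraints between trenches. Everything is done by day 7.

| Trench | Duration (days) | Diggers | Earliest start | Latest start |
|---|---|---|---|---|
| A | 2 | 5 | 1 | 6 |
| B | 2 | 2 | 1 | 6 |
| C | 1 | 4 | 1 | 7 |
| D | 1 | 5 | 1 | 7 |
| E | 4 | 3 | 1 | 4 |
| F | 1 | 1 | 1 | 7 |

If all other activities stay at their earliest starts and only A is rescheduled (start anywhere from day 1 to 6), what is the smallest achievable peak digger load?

15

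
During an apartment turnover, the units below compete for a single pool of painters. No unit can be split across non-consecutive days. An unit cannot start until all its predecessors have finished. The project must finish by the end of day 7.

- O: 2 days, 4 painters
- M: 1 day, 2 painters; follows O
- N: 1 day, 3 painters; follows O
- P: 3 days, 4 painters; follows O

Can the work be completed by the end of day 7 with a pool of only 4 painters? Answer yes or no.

yes

Schedule O@1, M@3, N@4, P@5: d1:4  d2:4  d3:2  d4:3  d5:4  d6:4  d7:4 — peak 4 ≤ 4.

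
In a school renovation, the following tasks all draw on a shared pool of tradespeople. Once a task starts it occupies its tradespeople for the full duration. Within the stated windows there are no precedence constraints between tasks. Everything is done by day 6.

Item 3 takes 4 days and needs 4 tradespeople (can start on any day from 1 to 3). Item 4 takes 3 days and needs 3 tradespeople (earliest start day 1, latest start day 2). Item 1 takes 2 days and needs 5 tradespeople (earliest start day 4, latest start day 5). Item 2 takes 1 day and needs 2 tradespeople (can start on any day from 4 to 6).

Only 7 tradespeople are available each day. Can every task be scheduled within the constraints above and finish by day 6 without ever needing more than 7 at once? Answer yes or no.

Schedule Item 3@1, Item 4@1, Item 1@5, Item 2@4: d1:7  d2:7  d3:7  d4:6  d5:5  d6:5 — peak 7 ≤ 7.

yes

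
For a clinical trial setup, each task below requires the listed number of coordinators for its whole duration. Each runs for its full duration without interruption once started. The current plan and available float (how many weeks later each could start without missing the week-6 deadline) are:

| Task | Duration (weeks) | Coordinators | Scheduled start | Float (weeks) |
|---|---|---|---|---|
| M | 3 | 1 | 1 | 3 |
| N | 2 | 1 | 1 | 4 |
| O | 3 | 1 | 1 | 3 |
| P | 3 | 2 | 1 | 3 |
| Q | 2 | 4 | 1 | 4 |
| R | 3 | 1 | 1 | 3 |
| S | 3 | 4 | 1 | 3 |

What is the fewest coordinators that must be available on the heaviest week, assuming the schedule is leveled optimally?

7

Early-start (M@1, N@1, O@1, P@1, Q@1, R@1, S@1) gives peak 14: w1:14  w2:14  w3:9  w4:0  w5:0  w6:0.
Shift P→3, R→3, S→4.
Schedule M@1, N@1, O@1, P@3, Q@1, R@3, S@4: w1:7  w2:7  w3:5  w4:7  w5:7  w6:4 — peak 7.
Total coordinator-weeks = 37 over 6 weeks ⇒ peak ≥ ⌈37/6⌉ = 7, so 7 is optimal.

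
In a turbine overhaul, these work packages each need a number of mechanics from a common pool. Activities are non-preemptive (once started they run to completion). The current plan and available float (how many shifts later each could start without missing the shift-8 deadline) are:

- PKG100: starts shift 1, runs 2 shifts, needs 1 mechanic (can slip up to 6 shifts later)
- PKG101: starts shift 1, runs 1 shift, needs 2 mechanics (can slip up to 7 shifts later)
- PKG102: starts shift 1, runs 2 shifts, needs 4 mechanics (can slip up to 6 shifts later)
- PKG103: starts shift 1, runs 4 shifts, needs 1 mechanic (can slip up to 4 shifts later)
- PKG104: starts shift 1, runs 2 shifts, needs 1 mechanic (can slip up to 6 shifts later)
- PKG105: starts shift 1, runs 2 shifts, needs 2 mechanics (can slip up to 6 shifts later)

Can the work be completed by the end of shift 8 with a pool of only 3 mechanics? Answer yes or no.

no

The minimum achievable peak is 4; 3 < 4, so no feasible schedule stays within the cap.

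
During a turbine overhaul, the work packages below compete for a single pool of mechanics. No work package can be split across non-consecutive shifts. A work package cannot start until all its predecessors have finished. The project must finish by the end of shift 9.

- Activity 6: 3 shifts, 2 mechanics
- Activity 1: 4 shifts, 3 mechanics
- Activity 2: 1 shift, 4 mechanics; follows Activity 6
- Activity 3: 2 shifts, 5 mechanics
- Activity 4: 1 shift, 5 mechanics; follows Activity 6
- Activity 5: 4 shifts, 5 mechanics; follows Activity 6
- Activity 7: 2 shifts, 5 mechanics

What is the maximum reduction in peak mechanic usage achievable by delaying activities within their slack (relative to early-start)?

Early-start peak: s1:15  s2:15  s3:5  s4:17  s5:5  s6:5  s7:5  s8:0  s9:0 ⇒ 17.
Leveled (Activity 6@1, Activity 1@4, Activity 2@8, Activity 3@1, Activity 4@5, Activity 5@6, Activity 7@3): s1:7  s2:7  s3:7  s4:8  s5:8  s6:8  s7:8  s8:9  s9:5 ⇒ 9.
Reduction 17 − 9 = 8.

8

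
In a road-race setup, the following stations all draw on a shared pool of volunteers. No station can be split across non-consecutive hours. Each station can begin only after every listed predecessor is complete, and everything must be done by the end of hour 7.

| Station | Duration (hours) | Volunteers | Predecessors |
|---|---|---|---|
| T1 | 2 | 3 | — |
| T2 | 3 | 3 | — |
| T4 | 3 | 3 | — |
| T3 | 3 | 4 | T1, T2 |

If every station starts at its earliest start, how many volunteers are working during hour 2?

At early start, hour 2 has: T1, T2, T4.
Demand: 3 + 3 + 3 = 9.

9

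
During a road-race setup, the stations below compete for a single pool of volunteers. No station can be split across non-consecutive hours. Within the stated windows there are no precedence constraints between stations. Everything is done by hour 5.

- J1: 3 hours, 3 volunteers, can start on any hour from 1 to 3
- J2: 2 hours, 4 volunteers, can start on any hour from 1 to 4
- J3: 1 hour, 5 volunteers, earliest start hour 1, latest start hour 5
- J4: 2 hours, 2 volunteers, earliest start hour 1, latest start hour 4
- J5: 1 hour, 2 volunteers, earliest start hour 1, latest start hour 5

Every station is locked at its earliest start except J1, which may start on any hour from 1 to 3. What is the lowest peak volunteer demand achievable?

13

J1@1: h1:16  h2:9  h3:3  h4:0  h5:0 → peak 16
J1@2: h1:13  h2:9  h3:3  h4:3  h5:0 → peak 13
J1@3: h1:13  h2:6  h3:3  h4:3  h5:3 → peak 13
Best is J1@2, peak 13.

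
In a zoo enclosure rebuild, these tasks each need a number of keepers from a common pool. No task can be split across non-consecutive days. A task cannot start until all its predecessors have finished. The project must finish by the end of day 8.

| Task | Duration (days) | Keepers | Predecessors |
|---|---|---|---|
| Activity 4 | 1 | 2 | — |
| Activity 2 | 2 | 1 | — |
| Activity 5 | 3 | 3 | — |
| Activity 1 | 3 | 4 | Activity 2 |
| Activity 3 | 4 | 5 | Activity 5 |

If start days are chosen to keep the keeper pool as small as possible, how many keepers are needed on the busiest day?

Schedule Activity 4@1, Activity 2@1, Activity 5@1, Activity 1@3, Activity 3@4: d1:6  d2:4  d3:7  d4:9  d5:9  d6:5  d7:5  d8:0 — peak 9.

9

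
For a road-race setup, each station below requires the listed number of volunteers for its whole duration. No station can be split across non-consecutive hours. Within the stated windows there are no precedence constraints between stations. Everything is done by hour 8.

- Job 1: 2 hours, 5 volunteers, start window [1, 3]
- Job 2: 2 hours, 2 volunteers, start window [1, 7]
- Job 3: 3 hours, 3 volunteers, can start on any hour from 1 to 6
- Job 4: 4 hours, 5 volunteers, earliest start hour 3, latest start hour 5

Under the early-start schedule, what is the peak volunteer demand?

Early-start schedule: Job 1@1, Job 2@1, Job 3@1, Job 4@3.
Load per hour: hour 1: 10, hour 2: 10, hour 3: 8, hour 4: 5, hour 5: 5, hour 6: 5, hour 7: 0, hour 8: 0.
Peak is 10.

10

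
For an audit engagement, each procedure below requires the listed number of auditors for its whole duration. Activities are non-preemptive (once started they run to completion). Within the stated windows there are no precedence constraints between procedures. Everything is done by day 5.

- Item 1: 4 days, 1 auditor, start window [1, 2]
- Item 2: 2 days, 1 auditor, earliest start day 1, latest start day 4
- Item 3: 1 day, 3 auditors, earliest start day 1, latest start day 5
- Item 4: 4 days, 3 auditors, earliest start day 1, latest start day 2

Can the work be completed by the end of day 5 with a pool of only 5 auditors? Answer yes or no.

Schedule Item 1@1, Item 2@1, Item 3@1, Item 4@2: d1:5  d2:5  d3:4  d4:4  d5:3 — peak 5 ≤ 5.

yes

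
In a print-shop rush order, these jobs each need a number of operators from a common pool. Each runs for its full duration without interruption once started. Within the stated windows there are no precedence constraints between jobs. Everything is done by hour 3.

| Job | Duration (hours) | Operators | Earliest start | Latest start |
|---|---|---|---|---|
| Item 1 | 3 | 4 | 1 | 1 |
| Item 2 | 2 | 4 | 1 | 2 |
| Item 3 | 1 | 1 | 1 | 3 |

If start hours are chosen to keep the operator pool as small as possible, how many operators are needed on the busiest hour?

Early-start (Item 1@1, Item 2@1, Item 3@1) gives peak 9: h1:9  h2:8  h3:4.
Shift Item 3→3.
Schedule Item 1@1, Item 2@1, Item 3@3: h1:8  h2:8  h3:5 — peak 8.
No arrangement of the 6 feasible schedules does better.

8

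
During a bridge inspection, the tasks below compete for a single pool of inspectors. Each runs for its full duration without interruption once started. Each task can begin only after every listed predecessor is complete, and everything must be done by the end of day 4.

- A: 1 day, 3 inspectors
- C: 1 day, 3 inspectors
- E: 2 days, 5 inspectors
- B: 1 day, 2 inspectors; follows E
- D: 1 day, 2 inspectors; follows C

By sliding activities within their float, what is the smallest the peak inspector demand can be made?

Early-start (A@1, C@1, E@1, B@3, D@2) gives peak 11: d1:11  d2:7  d3:2  d4:0.
Shift A→4, C→3, D→4.
Schedule A@4, C@3, E@1, B@3, D@4: d1:5  d2:5  d3:5  d4:5 — peak 5.
Total inspector-days = 20 over 4 days ⇒ peak ≥ ⌈20/4⌉ = 5, so 5 is optimal.

5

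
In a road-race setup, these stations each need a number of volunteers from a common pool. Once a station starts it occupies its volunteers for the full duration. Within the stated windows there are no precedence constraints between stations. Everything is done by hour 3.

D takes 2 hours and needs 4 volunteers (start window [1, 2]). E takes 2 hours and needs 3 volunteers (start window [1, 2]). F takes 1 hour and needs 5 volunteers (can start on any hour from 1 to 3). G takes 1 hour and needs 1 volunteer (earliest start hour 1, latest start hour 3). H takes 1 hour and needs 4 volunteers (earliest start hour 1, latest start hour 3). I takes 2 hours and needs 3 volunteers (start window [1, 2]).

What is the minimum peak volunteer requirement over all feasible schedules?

Early-start (D@1, E@1, F@1, G@1, H@1, I@1) gives peak 20: h1:20  h2:10  h3:0.
Shift F→3, G→3, H→3.
Schedule D@1, E@1, F@3, G@3, H@3, I@1: h1:10  h2:10  h3:10 — peak 10.
Total volunteer-hours = 30 over 3 hours ⇒ peak ≥ ⌈30/3⌉ = 10, so 10 is optimal.

10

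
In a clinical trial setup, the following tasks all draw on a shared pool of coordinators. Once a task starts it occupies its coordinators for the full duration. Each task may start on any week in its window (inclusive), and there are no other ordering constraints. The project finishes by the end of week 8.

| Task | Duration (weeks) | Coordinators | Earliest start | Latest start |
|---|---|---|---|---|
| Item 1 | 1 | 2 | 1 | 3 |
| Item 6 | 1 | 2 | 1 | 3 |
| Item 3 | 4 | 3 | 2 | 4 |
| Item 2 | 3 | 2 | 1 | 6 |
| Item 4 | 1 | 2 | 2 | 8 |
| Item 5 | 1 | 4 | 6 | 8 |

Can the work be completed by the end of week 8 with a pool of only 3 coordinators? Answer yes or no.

Total coordinator-weeks = 28; over 8 weeks the average is 28/8 > 3, so some week must exceed 3.

no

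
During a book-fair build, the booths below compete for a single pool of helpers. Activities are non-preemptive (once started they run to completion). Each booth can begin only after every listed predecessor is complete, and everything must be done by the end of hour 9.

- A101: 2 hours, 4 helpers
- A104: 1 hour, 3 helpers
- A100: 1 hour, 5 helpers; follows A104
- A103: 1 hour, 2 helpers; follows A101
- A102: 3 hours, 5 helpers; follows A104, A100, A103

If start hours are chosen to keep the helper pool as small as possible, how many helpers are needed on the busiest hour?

5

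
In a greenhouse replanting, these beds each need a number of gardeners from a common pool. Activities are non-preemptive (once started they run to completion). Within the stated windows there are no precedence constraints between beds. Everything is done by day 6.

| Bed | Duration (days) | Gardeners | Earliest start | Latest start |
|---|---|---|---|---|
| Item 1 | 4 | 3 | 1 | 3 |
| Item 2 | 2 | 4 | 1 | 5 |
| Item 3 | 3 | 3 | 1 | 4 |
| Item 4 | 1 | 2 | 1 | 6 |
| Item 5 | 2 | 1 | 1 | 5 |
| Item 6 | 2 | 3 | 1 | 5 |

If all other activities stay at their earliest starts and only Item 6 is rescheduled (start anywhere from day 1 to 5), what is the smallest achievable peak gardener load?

13

Item 6@1: d1:16  d2:14  d3:6  d4:3  d5:0  d6:0 → peak 16
Item 6@2: d1:13  d2:14  d3:9  d4:3  d5:0  d6:0 → peak 14
Item 6@3: d1:13  d2:11  d3:9  d4:6  d5:0  d6:0 → peak 13
Item 6@4: d1:13  d2:11  d3:6  d4:6  d5:3  d6:0 → peak 13
Item 6@5: d1:13  d2:11  d3:6  d4:3  d5:3  d6:3 → peak 13
Best is Item 6@3, peak 13.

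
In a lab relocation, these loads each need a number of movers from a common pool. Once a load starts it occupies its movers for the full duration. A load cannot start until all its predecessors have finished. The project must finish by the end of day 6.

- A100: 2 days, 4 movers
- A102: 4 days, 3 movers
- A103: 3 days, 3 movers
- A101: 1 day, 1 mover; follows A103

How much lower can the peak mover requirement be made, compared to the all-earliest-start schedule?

Early-start peak: d1:10  d2:10  d3:6  d4:4  d5:0  d6:0 ⇒ 10.
Leveled (A100@1, A102@3, A103@3, A101@6): d1:4  d2:4  d3:6  d4:6  d5:6  d6:4 ⇒ 6.
Reduction 10 − 6 = 4.

4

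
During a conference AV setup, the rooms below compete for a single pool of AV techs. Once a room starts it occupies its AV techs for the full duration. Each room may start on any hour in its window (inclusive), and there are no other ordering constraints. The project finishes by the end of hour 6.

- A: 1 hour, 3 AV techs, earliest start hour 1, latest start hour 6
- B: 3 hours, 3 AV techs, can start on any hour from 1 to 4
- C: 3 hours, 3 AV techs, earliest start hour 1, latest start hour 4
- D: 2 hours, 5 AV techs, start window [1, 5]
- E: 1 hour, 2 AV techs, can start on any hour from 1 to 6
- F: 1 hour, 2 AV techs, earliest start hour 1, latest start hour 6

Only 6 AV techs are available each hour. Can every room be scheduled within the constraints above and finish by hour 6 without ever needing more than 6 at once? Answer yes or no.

no

The minimum achievable peak is 7; 6 < 7, so no feasible schedule stays within the cap.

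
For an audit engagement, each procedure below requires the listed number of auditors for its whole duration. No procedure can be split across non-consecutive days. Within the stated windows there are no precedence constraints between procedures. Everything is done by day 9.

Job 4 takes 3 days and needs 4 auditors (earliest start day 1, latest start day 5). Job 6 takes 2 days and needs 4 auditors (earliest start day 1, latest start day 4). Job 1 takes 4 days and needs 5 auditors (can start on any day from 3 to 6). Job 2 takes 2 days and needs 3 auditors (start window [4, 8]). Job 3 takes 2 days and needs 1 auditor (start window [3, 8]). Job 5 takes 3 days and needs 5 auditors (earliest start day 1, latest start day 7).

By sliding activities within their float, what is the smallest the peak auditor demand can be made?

Early-start (Job 4@1, Job 6@1, Job 1@3, Job 2@4, Job 3@3, Job 5@1) gives peak 15: d1:13  d2:13  d3:15  d4:9  d5:8  d6:5  d7:0  d8:0  d9:0.
Shift Job 3→4, Job 5→7.
Schedule Job 4@1, Job 6@1, Job 1@3, Job 2@4, Job 3@4, Job 5@7: d1:8  d2:8  d3:9  d4:9  d5:9  d6:5  d7:5  d8:5  d9:5 — peak 9.

9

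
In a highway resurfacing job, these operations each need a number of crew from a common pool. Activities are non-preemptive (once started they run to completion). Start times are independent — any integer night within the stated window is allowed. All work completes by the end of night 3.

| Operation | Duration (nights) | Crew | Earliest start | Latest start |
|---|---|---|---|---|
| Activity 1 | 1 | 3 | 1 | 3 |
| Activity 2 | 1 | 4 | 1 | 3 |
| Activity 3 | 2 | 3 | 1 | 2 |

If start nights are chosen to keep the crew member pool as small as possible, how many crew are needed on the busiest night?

6

Early-start (Activity 1@1, Activity 2@1, Activity 3@1) gives peak 10: n1:10  n2:3  n3:0.
Shift Activity 2→3.
Schedule Activity 1@1, Activity 2@3, Activity 3@1: n1:6  n2:3  n3:4 — peak 6.
No arrangement of the 18 feasible schedules does better.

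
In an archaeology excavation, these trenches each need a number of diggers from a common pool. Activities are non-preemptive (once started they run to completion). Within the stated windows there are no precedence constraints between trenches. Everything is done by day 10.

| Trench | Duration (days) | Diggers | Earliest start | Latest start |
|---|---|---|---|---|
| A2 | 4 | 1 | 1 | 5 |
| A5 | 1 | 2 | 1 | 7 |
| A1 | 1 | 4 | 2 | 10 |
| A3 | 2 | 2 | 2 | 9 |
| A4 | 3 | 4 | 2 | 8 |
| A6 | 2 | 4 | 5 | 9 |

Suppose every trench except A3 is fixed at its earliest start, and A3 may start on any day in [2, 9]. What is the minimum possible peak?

A3@2: d1:3  d2:11  d3:7  d4:5  d5:4  d6:4  d7:0  d8:0  d9:0  d10:0 → peak 11
A3@3: d1:3  d2:9  d3:7  d4:7  d5:4  d6:4  d7:0  d8:0  d9:0  d10:0 → peak 9
A3@4: d1:3  d2:9  d3:5  d4:7  d5:6  d6:4  d7:0  d8:0  d9:0  d10:0 → peak 9
A3@5: d1:3  d2:9  d3:5  d4:5  d5:6  d6:6  d7:0  d8:0  d9:0  d10:0 → peak 9
A3@6: d1:3  d2:9  d3:5  d4:5  d5:4  d6:6  d7:2  d8:0  d9:0  d10:0 → peak 9
A3@7: d1:3  d2:9  d3:5  d4:5  d5:4  d6:4  d7:2  d8:2  d9:0  d10:0 → peak 9
A3@8: d1:3  d2:9  d3:5  d4:5  d5:4  d6:4  d7:0  d8:2  d9:2  d10:0 → peak 9
A3@9: d1:3  d2:9  d3:5  d4:5  d5:4  d6:4  d7:0  d8:0  d9:2  d10:2 → peak 9
Best is A3@3, peak 9.

9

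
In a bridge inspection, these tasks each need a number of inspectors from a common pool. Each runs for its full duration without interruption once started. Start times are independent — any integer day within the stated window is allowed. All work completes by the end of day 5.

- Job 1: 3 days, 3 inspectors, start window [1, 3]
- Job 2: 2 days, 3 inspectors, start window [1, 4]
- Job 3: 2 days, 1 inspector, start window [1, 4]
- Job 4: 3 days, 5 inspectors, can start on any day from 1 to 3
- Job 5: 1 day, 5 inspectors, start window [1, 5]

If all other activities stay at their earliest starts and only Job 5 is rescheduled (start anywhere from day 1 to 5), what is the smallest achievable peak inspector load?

12

Job 5@1: d1:17  d2:12  d3:8  d4:0  d5:0 → peak 17
Job 5@2: d1:12  d2:17  d3:8  d4:0  d5:0 → peak 17
Job 5@3: d1:12  d2:12  d3:13  d4:0  d5:0 → peak 13
Job 5@4: d1:12  d2:12  d3:8  d4:5  d5:0 → peak 12
Job 5@5: d1:12  d2:12  d3:8  d4:0  d5:5 → peak 12
Best is Job 5@4, peak 12.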